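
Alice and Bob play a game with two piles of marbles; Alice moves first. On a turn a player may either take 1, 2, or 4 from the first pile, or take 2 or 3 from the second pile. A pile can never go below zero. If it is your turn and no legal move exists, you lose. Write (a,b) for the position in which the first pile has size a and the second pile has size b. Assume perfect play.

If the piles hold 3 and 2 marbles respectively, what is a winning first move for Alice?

Compute win/loss labels from the base case upward. A position with no move is L. Any other position is W if it can reach an L in one move, else L.
No move ever increases a pile, so every position that can arise here has a ≤ 3 and b ≤ 2; it is enough to label the cells with 0 ≤ a ≤ 3 and 0 ≤ b ≤ 2.
Every move lowers a or b (never raises either), so fill the grid row by row in increasing a, and left to right within a row: each cell's successors are then already labelled.
      b=0  b=1  b=2
a=0:    L    L    W
a=1:    W    W    L
a=2:    W    W    W
a=3:    L    L    W
Cells with no legal move (terminal, hence L): (0,0), (0,1).
The remaining L cells, each justified by listing all of its moves:
(1,2): →(0,2)(W), (1,0)(W) — all W, so L
(3,0): →(2,0)(W), (1,0)(W) — all W, so L
(3,1): →(2,1)(W), (1,1)(W) — all W, so L
Every other cell has at least one move into one of the L cells above, so it is W.
From (3,2), the L positions reachable in one move are: (1,2), (3,0). Any move reaching one of these is winning.

Move to (1,2).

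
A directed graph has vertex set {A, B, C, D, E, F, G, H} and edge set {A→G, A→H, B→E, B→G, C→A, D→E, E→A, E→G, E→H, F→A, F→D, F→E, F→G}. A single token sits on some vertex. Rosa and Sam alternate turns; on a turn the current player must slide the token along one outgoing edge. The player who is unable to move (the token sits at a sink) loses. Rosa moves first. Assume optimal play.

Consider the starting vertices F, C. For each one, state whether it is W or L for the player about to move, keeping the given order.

F: W, C: L

Work bottom-up. With no move the player to move loses. Otherwise the position is W if at least one move leads to an L position for the opponent, and L if every move leads to a W.
Every edge goes from a vertex to one that appears earlier in the order G, H, A, E, C, B, D, F, so processing vertices in that order labels each vertex after all of its successors.
G: no outgoing edge → L
H: no outgoing edge → L
A: can move to H, which is L ⇒ W
E: can move to H, which is L ⇒ W
C: the only move is to A(W), a W ⇒ L
B: can move to G, which is L ⇒ W
D: the only move is to E(W), a W ⇒ L
F: can move to D, which is L ⇒ W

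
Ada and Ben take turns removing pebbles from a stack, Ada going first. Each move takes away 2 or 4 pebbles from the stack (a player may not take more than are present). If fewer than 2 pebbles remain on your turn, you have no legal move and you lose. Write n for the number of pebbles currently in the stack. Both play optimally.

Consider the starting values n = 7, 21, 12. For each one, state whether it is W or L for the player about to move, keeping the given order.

7: L, 21: W, 12: L

Label each position W (a win for the player to move) or L (a loss). A position with no legal move is L; any other position is W exactly when some move reaches an L, and L when every move reaches a W.
n=0: no move → L
n=1: no move → L
n=2: W (go to 0, an L position)
n=3: W (go to 1, an L position)
n=4: W (go to 0, an L position)
n=5: W (go to 1, an L position)
n=6: L (options 4(W), 2(W) are all W)
n=7: L (options 5(W), 3(W) are all W)
n=8: W (go to 6, an L position)
n=9: W (go to 7, an L position)
n=10: W (go to 6, an L position)
n=11: W (go to 7, an L position)
n=12: L (options 10(W), 8(W) are all W)
n=13: L (options 11(W), 9(W) are all W)
n=14: W (go to 12, an L position)
n=15: W (go to 13, an L position)
n=16: W (go to 12, an L position)
n=17: W (go to 13, an L position)
n=18: L (options 16(W), 14(W) are all W)
n=19: L (options 17(W), 15(W) are all W)
n=20: W (go to 18, an L position)
n=21: W (go to 19, an L position)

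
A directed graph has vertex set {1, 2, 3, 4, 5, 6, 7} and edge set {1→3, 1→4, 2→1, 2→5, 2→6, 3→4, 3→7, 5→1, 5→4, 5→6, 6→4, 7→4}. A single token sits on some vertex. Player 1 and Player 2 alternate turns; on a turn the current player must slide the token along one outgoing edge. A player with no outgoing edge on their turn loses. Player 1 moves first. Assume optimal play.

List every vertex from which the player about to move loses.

2, 4

Compute win/loss labels from the base case upward. A position with no move is L. Any other position is W if it can reach an L in one move, else L.
Every edge goes from a vertex to one that appears earlier in the order 4, 7, 3, 1, 6, 5, 2, so processing vertices in that order labels each vertex after all of its successors.
4: no outgoing edge → L
7: can move to 4, which is L ⇒ W
3: can move to 4, which is L ⇒ W
1: can move to 4, which is L ⇒ W
6: can move to 4, which is L ⇒ W
5: can move to 4, which is L ⇒ W
2: moves to 5(W), 6(W), 1(W); every one is W ⇒ L
Reading off the rows marked L gives the requested list; there are 2 such vertices.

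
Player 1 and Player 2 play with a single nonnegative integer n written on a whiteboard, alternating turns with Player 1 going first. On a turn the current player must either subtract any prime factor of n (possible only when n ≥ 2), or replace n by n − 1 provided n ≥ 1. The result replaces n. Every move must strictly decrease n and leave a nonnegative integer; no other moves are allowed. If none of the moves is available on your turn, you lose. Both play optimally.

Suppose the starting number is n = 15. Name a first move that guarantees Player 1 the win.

Work bottom-up. With no move the player to move loses. Otherwise the position is W if at least one move leads to an L position for the opponent, and L if every move leads to a W.
n=0: no move → L
n=1: →0(L), so W
n=2: →0(L), so W
n=3: →0(L), so W
n=4: →2(W), 3(W) — all W, so L
n=5: →0(L), so W
n=6: →4(L), so W
n=7: →0(L), so W
n=8: →6(W), 7(W) — all W, so L
n=9: →8(L), so W
n=10: →8(L), so W
n=11: →0(L), so W
n=12: →9(W), 10(W), 11(W) — all W, so L
n=13: →0(L), so W
n=14: →12(L), so W
n=15: →12(L), so W
From 15, the L positions reachable in one move are: 12.

Move to 12.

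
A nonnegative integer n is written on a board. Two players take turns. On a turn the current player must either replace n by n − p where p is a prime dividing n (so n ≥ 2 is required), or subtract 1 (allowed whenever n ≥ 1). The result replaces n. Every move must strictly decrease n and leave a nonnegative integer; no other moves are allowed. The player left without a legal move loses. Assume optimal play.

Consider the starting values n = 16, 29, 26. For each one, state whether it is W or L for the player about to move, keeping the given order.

Positions with no move are L. A position that does have a move is losing for the player to move precisely when every available move leads to a winning position for the opponent. Fill in the labels:
n=0: no move → L
n=1: →0(L), so W
n=2: →0(L), so W
n=3: →0(L), so W
n=4: →2(W), 3(W) — all W, so L
n=5: →0(L), so W
n=6: →4(L), so W
n=7: →0(L), so W
n=8: →6(W), 7(W) — all W, so L
n=9: →8(L), so W
n=10: →8(L), so W
n=11: →0(L), so W
n=12: →9(W), 10(W), 11(W) — all W, so L
n=13: →0(L), so W
n=14: →12(L), so W
n=15: →12(L), so W
n=16: →14(W), 15(W) — all W, so L
n=17: →0(L), so W
n=18: →16(L), so W
n=19: →0(L), so W
n=20: →15(W), 18(W), 19(W) — all W, so L
n=21: →20(L), so W
n=22: →20(L), so W
n=23: →0(L), so W
n=24: →21(W), 22(W), 23(W) — all W, so L
n=25: →20(L), so W
n=26: →24(L), so W
n=27: →24(L), so W
n=28: →21(W), 26(W), 27(W) — all W, so L
n=29: →0(L), so W

16: L, 29: W, 26: W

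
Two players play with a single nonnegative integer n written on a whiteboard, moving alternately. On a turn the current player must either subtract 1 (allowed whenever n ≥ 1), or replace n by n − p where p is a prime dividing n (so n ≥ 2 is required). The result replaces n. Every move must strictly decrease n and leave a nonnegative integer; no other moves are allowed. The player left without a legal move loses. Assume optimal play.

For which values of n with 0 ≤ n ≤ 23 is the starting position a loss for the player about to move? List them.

0, 4, 8, 12, 16, 20

Compute win/loss labels from the base case upward. A position with no move is L. Any other position is W if it can reach an L in one move, else L.
n=0: no move → L
n=1: reaches L-position 0 → W
n=2: reaches L-position 0 → W
n=3: reaches L-position 0 → W
n=4: only reaches 2(W), 3(W), all W → L
n=5: reaches L-position 0 → W
n=6: reaches L-position 4 → W
n=7: reaches L-position 0 → W
n=8: only reaches 6(W), 7(W), all W → L
n=9: reaches L-position 8 → W
n=10: reaches L-position 8 → W
n=11: reaches L-position 0 → W
n=12: only reaches 9(W), 10(W), 11(W), all W → L
n=13: reaches L-position 0 → W
n=14: reaches L-position 12 → W
n=15: reaches L-position 12 → W
n=16: only reaches 14(W), 15(W), all W → L
n=17: reaches L-position 0 → W
n=18: reaches L-position 16 → W
n=19: reaches L-position 0 → W
n=20: only reaches 15(W), 18(W), 19(W), all W → L
n=21: reaches L-position 20 → W
n=22: reaches L-position 20 → W
n=23: reaches L-position 0 → W
Reading off the rows marked L gives the requested list; there are 6 such values of n.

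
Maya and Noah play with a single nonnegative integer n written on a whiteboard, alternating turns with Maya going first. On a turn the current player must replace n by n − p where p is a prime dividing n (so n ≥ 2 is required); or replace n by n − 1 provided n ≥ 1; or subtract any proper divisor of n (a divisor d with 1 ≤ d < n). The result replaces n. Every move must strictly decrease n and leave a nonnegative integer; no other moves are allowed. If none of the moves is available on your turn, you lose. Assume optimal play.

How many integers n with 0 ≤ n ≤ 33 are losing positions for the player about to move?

Label each position W (a win for the player to move) or L (a loss). A position with no legal move is L; any other position is W exactly when some move reaches an L, and L when every move reaches a W.
n=0: no move → L
n=1: →0(L), so W
n=2: →0(L), so W
n=3: →0(L), so W
n=4: →2(W), 3(W) — all W, so L
n=5: →0(L), so W
n=6: →4(L), so W
n=7: →0(L), so W
n=8: →4(L), so W
n=9: →6(W), 8(W) — all W, so L
n=10: →9(L), so W
n=11: →0(L), so W
n=12: →9(L), so W
n=13: →0(L), so W
n=14: →7(W), 12(W), 13(W) — all W, so L
n=15: →14(L), so W
n=16: →14(L), so W
n=17: →0(L), so W
n=18: →9(L), so W
n=19: →0(L), so W
n=20: →10(W), 15(W), 16(W), 18(W), 19(W) — all W, so L
n=21: →14(L), so W
n=22: →20(L), so W
n=23: →0(L), so W
n=24: →20(L), so W
n=25: →20(L), so W
n=26: →13(W), 24(W), 25(W) — all W, so L
n=27: →26(L), so W
n=28: →14(L), so W
n=29: →0(L), so W
n=30: →20(L), so W
n=31: →0(L), so W
n=32: →16(W), 24(W), 28(W), 30(W), 31(W) — all W, so L
n=33: →32(L), so W
L entries with 0 ≤ n ≤ 33: n = 0, 4, 9, 14, 20, 26, 32; that makes 7.

7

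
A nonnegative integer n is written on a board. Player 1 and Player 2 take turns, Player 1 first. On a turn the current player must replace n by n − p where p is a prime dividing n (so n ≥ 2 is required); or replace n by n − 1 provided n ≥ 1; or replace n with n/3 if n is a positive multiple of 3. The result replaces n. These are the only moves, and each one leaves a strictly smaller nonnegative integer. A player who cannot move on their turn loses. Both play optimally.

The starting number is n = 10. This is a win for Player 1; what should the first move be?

Move to 8.

Work bottom-up. With no move the player to move loses. Otherwise the position is W if at least one move leads to an L position for the opponent, and L if every move leads to a W.
n=0: no move → L
n=1: reaches L-position 0 → W
n=2: reaches L-position 0 → W
n=3: reaches L-position 0 → W
n=4: only reaches 2(W), 3(W), all W → L
n=5: reaches L-position 0 → W
n=6: reaches L-position 4 → W
n=7: reaches L-position 0 → W
n=8: only reaches 6(W), 7(W), all W → L
n=9: reaches L-position 8 → W
n=10: reaches L-position 8 → W
From 10, the L positions reachable in one move are: 8.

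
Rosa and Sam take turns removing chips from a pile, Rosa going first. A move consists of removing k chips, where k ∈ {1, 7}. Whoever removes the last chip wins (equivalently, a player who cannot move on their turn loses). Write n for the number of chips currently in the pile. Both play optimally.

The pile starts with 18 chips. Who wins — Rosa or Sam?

Label each position W (a win for the player to move) or L (a loss). A position with no legal move is L; any other position is W exactly when some move reaches an L, and L when every move reaches a W.
n=0: no move → L
n=1: can move to 0, which is L ⇒ W
n=2: the only move is to 1(W), a W ⇒ L
n=3: can move to 2, which is L ⇒ W
n=4: the only move is to 3(W), a W ⇒ L
n=5: can move to 4, which is L ⇒ W
n=6: the only move is to 5(W), a W ⇒ L
n=7: can move to 6, which is L ⇒ W
n=8: moves to 7(W), 1(W); every one is W ⇒ L
n=9: can move to 8, which is L ⇒ W
n=10: moves to 9(W), 3(W); every one is W ⇒ L
n=11: can move to 10, which is L ⇒ W
n=12: moves to 11(W), 5(W); every one is W ⇒ L
n=13: can move to 12, which is L ⇒ W
n=14: moves to 13(W), 7(W); every one is W ⇒ L
n=15: can move to 14, which is L ⇒ W
n=16: moves to 15(W), 9(W); every one is W ⇒ L
n=17: can move to 16, which is L ⇒ W
n=18: moves to 17(W), 11(W); every one is W ⇒ L
The starting position 18 is L: whatever Rosa does, the opponent receives a W position.

Sam wins.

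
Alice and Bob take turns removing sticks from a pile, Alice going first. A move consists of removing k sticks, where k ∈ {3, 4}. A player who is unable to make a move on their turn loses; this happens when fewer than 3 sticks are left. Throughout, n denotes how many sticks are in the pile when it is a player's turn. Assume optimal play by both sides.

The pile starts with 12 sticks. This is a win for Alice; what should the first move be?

Compute win/loss labels from the base case upward. A position with no move is L. Any other position is W if it can reach an L in one move, else L.
n=0: no move → L
n=1: no move → L
n=2: no move → L
n=3: W (go to 0, an L position)
n=4: W (go to 1, an L position)
n=5: W (go to 2, an L position)
n=6: W (go to 2, an L position)
n=7: L (options 4(W), 3(W) are all W)
n=8: L (options 5(W), 4(W) are all W)
n=9: L (options 6(W), 5(W) are all W)
n=10: W (go to 7, an L position)
n=11: W (go to 8, an L position)
n=12: W (go to 9, an L position)
From 12, the L positions reachable in one move are: 9, 8. Any move reaching one of these is winning.

Remove 3, leaving 9.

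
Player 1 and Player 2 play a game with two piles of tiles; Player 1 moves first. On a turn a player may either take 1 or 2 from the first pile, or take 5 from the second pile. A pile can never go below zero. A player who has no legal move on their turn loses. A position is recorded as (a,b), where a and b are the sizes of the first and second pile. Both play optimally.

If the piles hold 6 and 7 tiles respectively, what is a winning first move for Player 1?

Label each position W (a win for the player to move) or L (a loss). A position with no legal move is L; any other position is W exactly when some move reaches an L, and L when every move reaches a W.
No move ever increases a pile, so every position that can arise here has a ≤ 6 and b ≤ 7; it is enough to label the cells with 0 ≤ a ≤ 6 and 0 ≤ b ≤ 7.
Every move lowers a or b (never raises either), so fill the grid row by row in increasing a, and left to right within a row: each cell's successors are then already labelled.
      b=0  b=1  b=2  b=3  b=4  b=5  b=6  b=7
a=0:    L    L    L    L    L    W    W    W
a=1:    W    W    W    W    W    L    L    L
a=2:    W    W    W    W    W    W    W    W
a=3:    L    L    L    L    L    W    W    W
a=4:    W    W    W    W    W    L    L    L
a=5:    W    W    W    W    W    W    W    W
a=6:    L    L    L    L    L    W    W    W
Cells with no legal move (terminal, hence L): (0,0), (0,1), (0,2), (0,3), (0,4).
The remaining L cells, each justified by listing all of its moves:
(1,5): →(0,5)(W), (1,0)(W) — all W, so L
(1,6): →(0,6)(W), (1,1)(W) — all W, so L
(1,7): →(0,7)(W), (1,2)(W) — all W, so L
(3,0): →(2,0)(W), (1,0)(W) — all W, so L
(3,1): →(2,1)(W), (1,1)(W) — all W, so L
(3,2): →(2,2)(W), (1,2)(W) — all W, so L
(3,3): →(2,3)(W), (1,3)(W) — all W, so L
(3,4): →(2,4)(W), (1,4)(W) — all W, so L
(4,5): →(3,5)(W), (2,5)(W), (4,0)(W) — all W, so L
(4,6): →(3,6)(W), (2,6)(W), (4,1)(W) — all W, so L
(4,7): →(3,7)(W), (2,7)(W), (4,2)(W) — all W, so L
(6,0): →(5,0)(W), (4,0)(W) — all W, so L
(6,1): →(5,1)(W), (4,1)(W) — all W, so L
(6,2): →(5,2)(W), (4,2)(W) — all W, so L
(6,3): →(5,3)(W), (4,3)(W) — all W, so L
(6,4): →(5,4)(W), (4,4)(W) — all W, so L
Every other cell has at least one move into one of the L cells above, so it is W.
From (6,7), the L positions reachable in one move are: (4,7), (6,2). Any move reaching one of these is winning.

Move to (4,7).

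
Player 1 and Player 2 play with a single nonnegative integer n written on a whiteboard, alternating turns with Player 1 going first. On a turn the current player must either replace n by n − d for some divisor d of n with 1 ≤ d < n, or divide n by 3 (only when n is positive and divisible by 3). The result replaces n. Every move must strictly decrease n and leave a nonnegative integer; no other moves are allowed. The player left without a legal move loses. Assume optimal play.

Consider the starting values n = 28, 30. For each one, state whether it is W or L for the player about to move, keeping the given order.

Positions with no move are L. A position that does have a move is losing for the player to move precisely when every available move leads to a winning position for the opponent. Fill in the labels:
n=0: no move → L
n=1: no move → L
n=2: W (go to 1, an L position)
n=3: W (go to 1, an L position)
n=4: L (options 2(W), 3(W) are all W)
n=5: W (go to 4, an L position)
n=6: W (go to 4, an L position)
n=7: L (sole option 6(W) is W)
n=8: W (go to 4, an L position)
n=9: L (options 3(W), 6(W), 8(W) are all W)
n=10: W (go to 9, an L position)
n=11: L (sole option 10(W) is W)
n=12: W (go to 4, an L position)
n=13: L (sole option 12(W) is W)
n=14: W (go to 7, an L position)
n=15: L (options 5(W), 10(W), 12(W), 14(W) are all W)
n=16: W (go to 15, an L position)
n=17: L (sole option 16(W) is W)
n=18: W (go to 9, an L position)
n=19: L (sole option 18(W) is W)
n=20: W (go to 15, an L position)
n=21: W (go to 7, an L position)
n=22: W (go to 11, an L position)
n=23: L (sole option 22(W) is W)
n=24: W (go to 23, an L position)
n=25: L (options 20(W), 24(W) are all W)
n=26: W (go to 13, an L position)
n=27: W (go to 9, an L position)
n=28: L (options 14(W), 21(W), 24(W), 26(W), 27(W) are all W)
n=29: W (go to 28, an L position)
n=30: W (go to 15, an L position)

28: L, 30: W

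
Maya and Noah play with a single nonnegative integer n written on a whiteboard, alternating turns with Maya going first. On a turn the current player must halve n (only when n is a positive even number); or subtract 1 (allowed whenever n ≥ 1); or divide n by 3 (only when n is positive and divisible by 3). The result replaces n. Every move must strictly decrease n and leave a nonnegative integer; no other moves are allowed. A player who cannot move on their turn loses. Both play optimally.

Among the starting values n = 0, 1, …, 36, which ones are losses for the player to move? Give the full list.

Work bottom-up. With no move the player to move loses. Otherwise the position is W if at least one move leads to an L position for the opponent, and L if every move leads to a W.
n=0: no move → L
n=1: reaches L-position 0 → W
n=2: only reaches 1(W), which is W → L
n=3: reaches L-position 2 → W
n=4: reaches L-position 2 → W
n=5: only reaches 4(W), which is W → L
n=6: reaches L-position 2 → W
n=7: only reaches 6(W), which is W → L
n=8: reaches L-position 7 → W
n=9: only reaches 3(W), 8(W), all W → L
n=10: reaches L-position 5 → W
n=11: only reaches 10(W), which is W → L
n=12: reaches L-position 11 → W
n=13: only reaches 12(W), which is W → L
n=14: reaches L-position 7 → W
n=15: reaches L-position 5 → W
n=16: only reaches 8(W), 15(W), all W → L
n=17: reaches L-position 16 → W
n=18: reaches L-position 9 → W
n=19: only reaches 18(W), which is W → L
n=20: reaches L-position 19 → W
n=21: reaches L-position 7 → W
n=22: reaches L-position 11 → W
n=23: only reaches 22(W), which is W → L
n=24: reaches L-position 23 → W
n=25: only reaches 24(W), which is W → L
n=26: reaches L-position 13 → W
n=27: reaches L-position 9 → W
n=28: only reaches 14(W), 27(W), all W → L
n=29: reaches L-position 28 → W
n=30: only reaches 10(W), 15(W), 29(W), all W → L
n=31: reaches L-position 30 → W
n=32: reaches L-position 16 → W
n=33: reaches L-position 11 → W
n=34: only reaches 17(W), 33(W), all W → L
n=35: reaches L-position 34 → W
n=36: only reaches 12(W), 18(W), 35(W), all W → L
The losing starting values of n are exactly the entries labelled L in this table (15 of them).

0, 2, 5, 7, 9, 11, 13, 16, 19, 23, 25, 28, 30, 34, 36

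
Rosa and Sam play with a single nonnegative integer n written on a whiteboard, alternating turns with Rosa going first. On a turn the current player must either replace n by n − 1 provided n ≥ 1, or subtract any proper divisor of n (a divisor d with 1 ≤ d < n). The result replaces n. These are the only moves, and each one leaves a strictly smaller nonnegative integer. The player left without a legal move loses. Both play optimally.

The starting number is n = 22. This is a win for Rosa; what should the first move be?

Classify positions by backward induction: terminal positions (no move available) are L. From any other position, the mover wins iff some move reaches an L.
n=0: no move → L
n=1: can move to 0, which is L ⇒ W
n=2: the only move is to 1(W), a W ⇒ L
n=3: can move to 2, which is L ⇒ W
n=4: can move to 2, which is L ⇒ W
n=5: the only move is to 4(W), a W ⇒ L
n=6: can move to 5, which is L ⇒ W
n=7: the only move is to 6(W), a W ⇒ L
n=8: can move to 7, which is L ⇒ W
n=9: moves to 6(W), 8(W); every one is W ⇒ L
n=10: can move to 5, which is L ⇒ W
n=11: the only move is to 10(W), a W ⇒ L
n=12: can move to 9, which is L ⇒ W
n=13: the only move is to 12(W), a W ⇒ L
n=14: can move to 7, which is L ⇒ W
n=15: moves to 10(W), 12(W), 14(W); every one is W ⇒ L
n=16: can move to 15, which is L ⇒ W
n=17: the only move is to 16(W), a W ⇒ L
n=18: can move to 9, which is L ⇒ W
n=19: the only move is to 18(W), a W ⇒ L
n=20: can move to 15, which is L ⇒ W
n=21: moves to 14(W), 18(W), 20(W); every one is W ⇒ L
n=22: can move to 11, which is L ⇒ W
From 22, the L positions reachable in one move are: 11, 21. Any move reaching one of these is winning.

Move to 11.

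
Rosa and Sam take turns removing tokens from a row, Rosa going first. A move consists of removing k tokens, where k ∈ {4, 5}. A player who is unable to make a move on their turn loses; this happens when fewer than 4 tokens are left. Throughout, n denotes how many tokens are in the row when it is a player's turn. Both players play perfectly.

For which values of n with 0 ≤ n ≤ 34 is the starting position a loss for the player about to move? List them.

0, 1, 2, 3, 9, 10, 11, 12, 18, 19, 20, 21, 27, 28, 29, 30

Label each position W (a win for the player to move) or L (a loss). A position with no legal move is L; any other position is W exactly when some move reaches an L, and L when every move reaches a W.
n=0: no move → L
n=1: no move → L
n=2: no move → L
n=3: no move → L
n=4: →0(L), so W
n=5: →1(L), so W
n=6: →2(L), so W
n=7: →3(L), so W
n=8: →3(L), so W
n=9: →5(W), 4(W) — all W, so L
n=10: →6(W), 5(W) — all W, so L
n=11: →7(W), 6(W) — all W, so L
n=12: →8(W), 7(W) — all W, so L
n=13: →9(L), so W
n=14: →10(L), so W
n=15: →11(L), so W
n=16: →12(L), so W
n=17: →12(L), so W
n=18: →14(W), 13(W) — all W, so L
n=19: →15(W), 14(W) — all W, so L
n=20: →16(W), 15(W) — all W, so L
n=21: →17(W), 16(W) — all W, so L
n=22: →18(L), so W
n=23: →19(L), so W
n=24: →20(L), so W
n=25: →21(L), so W
n=26: →21(L), so W
n=27: →23(W), 22(W) — all W, so L
n=28: →24(W), 23(W) — all W, so L
n=29: →25(W), 24(W) — all W, so L
n=30: →26(W), 25(W) — all W, so L
n=31: →27(L), so W
n=32: →28(L), so W
n=33: →29(L), so W
n=34: →30(L), so W
The losing starting values of n are exactly the entries labelled L in this table (16 of them).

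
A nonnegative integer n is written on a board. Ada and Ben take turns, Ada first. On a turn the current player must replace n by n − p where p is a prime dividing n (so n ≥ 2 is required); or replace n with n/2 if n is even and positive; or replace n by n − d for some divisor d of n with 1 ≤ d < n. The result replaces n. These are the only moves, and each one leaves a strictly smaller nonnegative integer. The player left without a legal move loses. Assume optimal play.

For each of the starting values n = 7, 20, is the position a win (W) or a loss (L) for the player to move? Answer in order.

7: W, 20: L

Compute win/loss labels from the base case upward. A position with no move is L. Any other position is W if it can reach an L in one move, else L.
n=0: no move → L
n=1: no move → L
n=2: reaches L-position 0 → W
n=3: reaches L-position 0 → W
n=4: only reaches 2(W), 3(W), all W → L
n=5: reaches L-position 0 → W
n=6: reaches L-position 4 → W
n=7: reaches L-position 0 → W
n=8: reaches L-position 4 → W
n=9: only reaches 6(W), 8(W), all W → L
n=10: reaches L-position 9 → W
n=11: reaches L-position 0 → W
n=12: reaches L-position 9 → W
n=13: reaches L-position 0 → W
n=14: only reaches 7(W), 12(W), 13(W), all W → L
n=15: reaches L-position 14 → W
n=16: reaches L-position 14 → W
n=17: reaches L-position 0 → W
n=18: reaches L-position 9 → W
n=19: reaches L-position 0 → W
n=20: only reaches 10(W), 15(W), 16(W), 18(W), 19(W), all W → L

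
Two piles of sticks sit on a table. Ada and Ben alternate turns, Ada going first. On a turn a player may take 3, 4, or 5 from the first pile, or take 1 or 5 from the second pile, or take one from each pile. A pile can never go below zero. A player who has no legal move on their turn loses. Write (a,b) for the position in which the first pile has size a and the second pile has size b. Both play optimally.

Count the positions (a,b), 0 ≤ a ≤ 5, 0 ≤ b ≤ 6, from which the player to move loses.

18

Positions with no move are L. A position that does have a move is losing for the player to move precisely when every available move leads to a winning position for the opponent. Fill in the labels:
Every move lowers a or b (never raises either), so fill the grid row by row in increasing a, and left to right within a row: each cell's successors are then already labelled.
      b=0  b=1  b=2  b=3  b=4  b=5  b=6
a=0:    L    W    L    W    L    W    L
a=1:    L    W    L    W    L    W    L
a=2:    L    W    L    W    L    W    L
a=3:    W    W    W    W    W    W    W
a=4:    W    L    W    L    W    L    W
a=5:    W    L    W    L    W    L    W
Cells with no legal move (terminal, hence L): (0,0), (1,0), (2,0).
The remaining L cells, each justified by listing all of its moves:
(0,2): →(0,1)(W) only, which is W, so L
(0,4): →(0,3)(W) only, which is W, so L
(0,6): →(0,5)(W), (0,1)(W) — all W, so L
(1,2): →(1,1)(W), (0,1)(W) — all W, so L
(1,4): →(1,3)(W), (0,3)(W) — all W, so L
(1,6): →(1,5)(W), (1,1)(W), (0,5)(W) — all W, so L
(2,2): →(2,1)(W), (1,1)(W) — all W, so L
(2,4): →(2,3)(W), (1,3)(W) — all W, so L
(2,6): →(2,5)(W), (2,1)(W), (1,5)(W) — all W, so L
(4,1): →(1,1)(W), (0,1)(W), (4,0)(W), (3,0)(W) — all W, so L
(4,3): →(1,3)(W), (0,3)(W), (4,2)(W), (3,2)(W) — all W, so L
(4,5): →(1,5)(W), (0,5)(W), (4,4)(W), (4,0)(W), (3,4)(W) — all W, so L
(5,1): →(2,1)(W), (1,1)(W), (0,1)(W), (5,0)(W), (4,0)(W) — all W, so L
(5,3): →(2,3)(W), (1,3)(W), (0,3)(W), (5,2)(W), (4,2)(W) — all W, so L
(5,5): →(2,5)(W), (1,5)(W), (0,5)(W), (5,4)(W), (5,0)(W), (4,4)(W) — all W, so L
Every other cell has at least one move into one of the L cells above, so it is W.
L cells per row: a=0: 4, a=1: 4, a=2: 4, a=3: 0, a=4: 3, a=5: 3; total 18.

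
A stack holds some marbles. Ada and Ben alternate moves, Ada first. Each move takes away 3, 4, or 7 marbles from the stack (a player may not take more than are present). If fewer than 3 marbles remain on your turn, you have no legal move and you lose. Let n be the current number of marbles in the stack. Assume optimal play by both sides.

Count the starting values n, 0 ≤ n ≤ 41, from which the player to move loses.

14

Positions with no move are L. A position that does have a move is losing for the player to move precisely when every available move leads to a winning position for the opponent. Fill in the labels:
n=0: no move → L
n=1: no move → L
n=2: no move → L
n=3: →0(L), so W
n=4: →1(L), so W
n=5: →2(L), so W
n=6: →2(L), so W
n=7: →0(L), so W
n=8: →1(L), so W
n=9: →2(L), so W
n=10: →7(W), 6(W), 3(W) — all W, so L
n=11: →8(W), 7(W), 4(W) — all W, so L
n=12: →9(W), 8(W), 5(W) — all W, so L
n=13: →10(L), so W
n=14: →11(L), so W
n=15: →12(L), so W
n=16: →12(L), so W
n=17: →10(L), so W
n=18: →11(L), so W
n=19: →12(L), so W
n=20: →17(W), 16(W), 13(W) — all W, so L
n=21: →18(W), 17(W), 14(W) — all W, so L
n=22: →19(W), 18(W), 15(W) — all W, so L
n=23: →20(L), so W
n=24: →21(L), so W
n=25: →22(L), so W
n=26: →22(L), so W
n=27: →20(L), so W
n=28: →21(L), so W
n=29: →22(L), so W
n=30: →27(W), 26(W), 23(W) — all W, so L
n=31: →28(W), 27(W), 24(W) — all W, so L
n=32: →29(W), 28(W), 25(W) — all W, so L
n=33: →30(L), so W
n=34: →31(L), so W
n=35: →32(L), so W
n=36: →32(L), so W
n=37: →30(L), so W
n=38: →31(L), so W
n=39: →32(L), so W
n=40: →37(W), 36(W), 33(W) — all W, so L
n=41: →38(W), 37(W), 34(W) — all W, so L
L entries with 0 ≤ n ≤ 41: n = 0, 1, 2, 10, 11, 12, 20, 21, 22, 30, 31, 32, 40, 41; that makes 14.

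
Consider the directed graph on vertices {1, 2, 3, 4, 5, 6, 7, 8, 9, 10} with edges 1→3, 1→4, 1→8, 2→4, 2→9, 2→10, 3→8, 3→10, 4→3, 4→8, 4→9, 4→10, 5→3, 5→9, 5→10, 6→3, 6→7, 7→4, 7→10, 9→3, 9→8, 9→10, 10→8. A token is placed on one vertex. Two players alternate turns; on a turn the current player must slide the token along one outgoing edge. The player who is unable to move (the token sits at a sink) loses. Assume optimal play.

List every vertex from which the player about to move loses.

2, 5, 7, 8

Classify positions by backward induction: terminal positions (no move available) are L. From any other position, the mover wins iff some move reaches an L.
Every edge goes from a vertex to one that appears earlier in the order 8, 10, 3, 9, 4, 2, 7, 1, 5, 6, so processing vertices in that order labels each vertex after all of its successors.
8: no outgoing edge → L
10: W (go to 8, an L position)
3: W (go to 8, an L position)
9: W (go to 8, an L position)
4: W (go to 8, an L position)
2: L (options 4(W), 9(W), 10(W) are all W)
7: L (options 4(W), 10(W) are all W)
1: W (go to 8, an L position)
5: L (options 9(W), 3(W), 10(W) are all W)
6: W (go to 7, an L position)
Reading off the rows marked L gives the requested list; there are 4 such vertices.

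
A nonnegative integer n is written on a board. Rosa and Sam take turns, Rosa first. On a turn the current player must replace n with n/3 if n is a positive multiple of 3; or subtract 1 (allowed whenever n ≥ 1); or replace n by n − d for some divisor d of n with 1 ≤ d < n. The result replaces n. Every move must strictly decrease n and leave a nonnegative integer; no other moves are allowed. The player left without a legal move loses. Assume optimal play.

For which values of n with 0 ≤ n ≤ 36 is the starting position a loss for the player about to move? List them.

Compute win/loss labels from the base case upward. A position with no move is L. Any other position is W if it can reach an L in one move, else L.
n=0: no move → L
n=1: W (go to 0, an L position)
n=2: L (sole option 1(W) is W)
n=3: W (go to 2, an L position)
n=4: W (go to 2, an L position)
n=5: L (sole option 4(W) is W)
n=6: W (go to 2, an L position)
n=7: L (sole option 6(W) is W)
n=8: W (go to 7, an L position)
n=9: L (options 3(W), 6(W), 8(W) are all W)
n=10: W (go to 5, an L position)
n=11: L (sole option 10(W) is W)
n=12: W (go to 9, an L position)
n=13: L (sole option 12(W) is W)
n=14: W (go to 7, an L position)
n=15: W (go to 5, an L position)
n=16: L (options 8(W), 12(W), 14(W), 15(W) are all W)
n=17: W (go to 16, an L position)
n=18: W (go to 9, an L position)
n=19: L (sole option 18(W) is W)
n=20: W (go to 16, an L position)
n=21: W (go to 7, an L position)
n=22: W (go to 11, an L position)
n=23: L (sole option 22(W) is W)
n=24: W (go to 16, an L position)
n=25: L (options 20(W), 24(W) are all W)
n=26: W (go to 13, an L position)
n=27: W (go to 9, an L position)
n=28: L (options 14(W), 21(W), 24(W), 26(W), 27(W) are all W)
n=29: W (go to 28, an L position)
n=30: W (go to 25, an L position)
n=31: L (sole option 30(W) is W)
n=32: W (go to 16, an L position)
n=33: W (go to 11, an L position)
n=34: L (options 17(W), 32(W), 33(W) are all W)
n=35: W (go to 28, an L position)
n=36: W (go to 34, an L position)
The losing starting values of n are exactly the entries labelled L in this table (14 of them).

0, 2, 5, 7, 9, 11, 13, 16, 19, 23, 25, 28, 31, 34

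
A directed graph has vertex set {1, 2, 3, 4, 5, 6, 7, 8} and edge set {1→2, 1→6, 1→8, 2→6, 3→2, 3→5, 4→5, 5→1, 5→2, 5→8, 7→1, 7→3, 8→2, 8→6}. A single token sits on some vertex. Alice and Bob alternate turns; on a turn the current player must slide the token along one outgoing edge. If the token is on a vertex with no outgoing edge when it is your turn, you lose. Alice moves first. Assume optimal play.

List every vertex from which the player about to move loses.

5, 6, 7

Work bottom-up. With no move the player to move loses. Otherwise the position is W if at least one move leads to an L position for the opponent, and L if every move leads to a W.
Every edge goes from a vertex to one that appears earlier in the order 6, 2, 8, 1, 5, 3, 4, 7, so processing vertices in that order labels each vertex after all of its successors.
6: no outgoing edge → L
2: W (go to 6, an L position)
8: W (go to 6, an L position)
1: W (go to 6, an L position)
5: L (options 1(W), 8(W), 2(W) are all W)
3: W (go to 5, an L position)
4: W (go to 5, an L position)
7: L (options 3(W), 1(W) are all W)
The losing starting vertices are exactly the entries labelled L in this table (3 of them).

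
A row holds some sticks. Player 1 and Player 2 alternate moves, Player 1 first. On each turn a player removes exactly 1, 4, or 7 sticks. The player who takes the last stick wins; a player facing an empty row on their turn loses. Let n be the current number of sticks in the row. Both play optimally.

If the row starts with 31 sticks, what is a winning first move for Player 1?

Remove 7, leaving 24.

Use the standard recursion: the mover loses at a terminal position; elsewhere, the mover wins exactly when some move hands the opponent an L position.
n=0: no move → L
n=1: can move to 0, which is L ⇒ W
n=2: the only move is to 1(W), a W ⇒ L
n=3: can move to 2, which is L ⇒ W
n=4: can move to 0, which is L ⇒ W
n=5: moves to 4(W), 1(W); every one is W ⇒ L
n=6: can move to 5, which is L ⇒ W
n=7: can move to 0, which is L ⇒ W
n=8: moves to 7(W), 4(W), 1(W); every one is W ⇒ L
n=9: can move to 8, which is L ⇒ W
n=10: moves to 9(W), 6(W), 3(W); every one is W ⇒ L
n=11: can move to 10, which is L ⇒ W
n=12: can move to 8, which is L ⇒ W
n=13: moves to 12(W), 9(W), 6(W); every one is W ⇒ L
n=14: can move to 13, which is L ⇒ W
n=15: can move to 8, which is L ⇒ W
n=16: moves to 15(W), 12(W), 9(W); every one is W ⇒ L
n=17: can move to 16, which is L ⇒ W
n=18: moves to 17(W), 14(W), 11(W); every one is W ⇒ L
n=19: can move to 18, which is L ⇒ W
n=20: can move to 16, which is L ⇒ W
n=21: moves to 20(W), 17(W), 14(W); every one is W ⇒ L
n=22: can move to 21, which is L ⇒ W
n=23: can move to 16, which is L ⇒ W
n=24: moves to 23(W), 20(W), 17(W); every one is W ⇒ L
n=25: can move to 24, which is L ⇒ W
n=26: moves to 25(W), 22(W), 19(W); every one is W ⇒ L
n=27: can move to 26, which is L ⇒ W
n=28: can move to 24, which is L ⇒ W
n=29: moves to 28(W), 25(W), 22(W); every one is W ⇒ L
n=30: can move to 29, which is L ⇒ W
n=31: can move to 24, which is L ⇒ W
From 31, the L positions reachable in one move are: 24.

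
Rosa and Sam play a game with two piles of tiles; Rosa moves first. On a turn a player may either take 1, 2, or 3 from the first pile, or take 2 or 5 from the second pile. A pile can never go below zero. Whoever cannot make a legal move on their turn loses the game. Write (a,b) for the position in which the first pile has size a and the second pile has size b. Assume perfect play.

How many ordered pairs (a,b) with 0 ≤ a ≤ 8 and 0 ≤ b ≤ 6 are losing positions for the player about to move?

17

Classify positions by backward induction: terminal positions (no move available) are L. From any other position, the mover wins iff some move reaches an L.
Every move lowers a or b (never raises either), so fill the grid row by row in increasing a, and left to right within a row: each cell's successors are then already labelled.
      b=0  b=1  b=2  b=3  b=4  b=5  b=6
a=0:    L    L    W    W    L    W    W
a=1:    W    W    L    L    W    W    L
a=2:    W    W    W    W    W    L    W
a=3:    W    W    W    W    W    W    W
a=4:    L    L    W    W    L    W    W
a=5:    W    W    L    L    W    W    L
a=6:    W    W    W    W    W    L    W
a=7:    W    W    W    W    W    W    W
a=8:    L    L    W    W    L    W    W
Cells with no legal move (terminal, hence L): (0,0), (0,1).
The remaining L cells, each justified by listing all of its moves:
(0,4): →(0,2)(W) only, which is W, so L
(1,2): →(0,2)(W), (1,0)(W) — all W, so L
(1,3): →(0,3)(W), (1,1)(W) — all W, so L
(1,6): →(0,6)(W), (1,4)(W), (1,1)(W) — all W, so L
(2,5): →(1,5)(W), (0,5)(W), (2,3)(W), (2,0)(W) — all W, so L
(4,0): →(3,0)(W), (2,0)(W), (1,0)(W) — all W, so L
(4,1): →(3,1)(W), (2,1)(W), (1,1)(W) — all W, so L
(4,4): →(3,4)(W), (2,4)(W), (1,4)(W), (4,2)(W) — all W, so L
(5,2): →(4,2)(W), (3,2)(W), (2,2)(W), (5,0)(W) — all W, so L
(5,3): →(4,3)(W), (3,3)(W), (2,3)(W), (5,1)(W) — all W, so L
(5,6): →(4,6)(W), (3,6)(W), (2,6)(W), (5,4)(W), (5,1)(W) — all W, so L
(6,5): →(5,5)(W), (4,5)(W), (3,5)(W), (6,3)(W), (6,0)(W) — all W, so L
(8,0): →(7,0)(W), (6,0)(W), (5,0)(W) — all W, so L
(8,1): →(7,1)(W), (6,1)(W), (5,1)(W) — all W, so L
(8,4): →(7,4)(W), (6,4)(W), (5,4)(W), (8,2)(W) — all W, so L
Every other cell has at least one move into one of the L cells above, so it is W.
L cells per row: a=0: 3, a=1: 3, a=2: 1, a=3: 0, a=4: 3, a=5: 3, a=6: 1, a=7: 0, a=8: 3; total 17.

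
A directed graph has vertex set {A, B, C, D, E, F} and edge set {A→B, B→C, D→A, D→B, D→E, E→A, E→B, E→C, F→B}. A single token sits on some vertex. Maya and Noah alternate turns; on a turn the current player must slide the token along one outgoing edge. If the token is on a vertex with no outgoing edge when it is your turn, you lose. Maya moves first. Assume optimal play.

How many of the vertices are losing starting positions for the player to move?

3

Compute win/loss labels from the base case upward. A position with no move is L. Any other position is W if it can reach an L in one move, else L.
Every edge goes from a vertex to one that appears earlier in the order C, B, A, E, F, D, so processing vertices in that order labels each vertex after all of its successors.
C: no outgoing edge → L
B: W (go to C, an L position)
A: L (sole option B(W) is W)
E: W (go to A, an L position)
F: L (sole option B(W) is W)
D: W (go to A, an L position)
The L vertices are A, C, F; that is 3 in all.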